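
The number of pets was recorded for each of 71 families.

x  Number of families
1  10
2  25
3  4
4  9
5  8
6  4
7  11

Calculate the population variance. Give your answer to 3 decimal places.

Values: 1, 2, 3, 4, 5, 6, 7
n = 71, Σfx = 249, mean = 3.5070
Σfx² = 1173
Σf(x − x̄)² = Σfx² − (Σfx)²/n = 1173 − 249²/71 = 299.7465
Population variance = 299.7465 / 71 = 4.2218

4.222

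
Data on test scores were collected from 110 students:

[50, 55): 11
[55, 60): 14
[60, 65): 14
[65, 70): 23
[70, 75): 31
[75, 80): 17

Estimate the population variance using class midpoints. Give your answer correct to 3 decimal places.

Midpoints: 52.5, 57.5, 62.5, 67.5, 72.5, 77.5
n = 110, Σfm = 7375, mean = 67.0455
Σfm² = 501137.5
Σf(m − x̄)² = Σfm² − (Σfm)²/n = 501137.5 − 7375²/110 = 6677.2727
Population variance = 6677.2727 / 110 = 60.7025

60.702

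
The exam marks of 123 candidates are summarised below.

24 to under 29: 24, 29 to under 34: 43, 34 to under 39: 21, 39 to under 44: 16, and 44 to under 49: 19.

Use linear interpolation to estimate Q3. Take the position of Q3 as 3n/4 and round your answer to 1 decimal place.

Cumulative frequencies: 24, 67, 88, 104, 123
n = 123; position = 3n/4 = 92.25.
This falls in the class 39 to under 44: L = 39, F = 88, f = 16, h = 5.
Upper quartile ≈ 39 + ((92.25 − 88) / 16) × 5 = 40.3281

40.3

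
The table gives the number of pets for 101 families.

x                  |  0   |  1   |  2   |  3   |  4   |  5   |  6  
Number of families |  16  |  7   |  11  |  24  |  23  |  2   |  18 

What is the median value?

3

Cumulative frequencies: 16, 23, 34, 58, 81, 83, 101
n = 101, so the median is the value in position (n+1)/2 = 51.
Position 51 falls at value 3.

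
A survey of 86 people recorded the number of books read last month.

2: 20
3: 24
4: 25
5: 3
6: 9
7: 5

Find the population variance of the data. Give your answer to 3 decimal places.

2.080

Values: 2, 3, 4, 5, 6, 7
n = 86, Σfx = 316, mean = 3.6744
Σfx² = 1340
Σf(x − x̄)² = Σfx² − (Σfx)²/n = 1340 − 316²/86 = 178.8837
Population variance = 178.8837 / 86 = 2.0800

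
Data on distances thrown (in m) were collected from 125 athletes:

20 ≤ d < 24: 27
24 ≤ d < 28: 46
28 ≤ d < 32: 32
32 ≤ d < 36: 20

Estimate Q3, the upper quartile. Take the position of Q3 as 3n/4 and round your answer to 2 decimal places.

30.59

Cumulative frequencies: 27, 73, 105, 125
n = 125; position = 3n/4 = 93.75.
This falls in the class 28 ≤ d < 32: L = 28, F = 73, f = 32, h = 4.
Upper quartile ≈ 28 + ((93.75 − 73) / 32) × 4 = 30.5938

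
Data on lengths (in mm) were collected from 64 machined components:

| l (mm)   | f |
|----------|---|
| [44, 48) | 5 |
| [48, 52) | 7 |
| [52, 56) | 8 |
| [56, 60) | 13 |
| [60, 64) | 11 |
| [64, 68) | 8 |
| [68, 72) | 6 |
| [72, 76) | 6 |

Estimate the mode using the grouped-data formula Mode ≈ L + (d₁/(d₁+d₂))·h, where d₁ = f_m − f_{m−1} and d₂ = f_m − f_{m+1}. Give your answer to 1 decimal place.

58.9

Modal class: [56, 60) (highest frequency 13).
d₁ = 13 − 8 = 5, d₂ = 13 − 11 = 2
Mode ≈ 56 + (5/(5+2)) × 4 = 56 + 2.8571 = 58.8571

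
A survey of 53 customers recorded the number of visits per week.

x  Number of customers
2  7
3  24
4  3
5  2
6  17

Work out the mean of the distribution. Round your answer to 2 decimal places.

Values: 2, 3, 4, 5, 6
Σfx = 7×2 + 24×3 + 3×4 + 2×5 + 17×6 = 210
n = Σf = 53
Mean = 210 / 53 = 3.9623

3.96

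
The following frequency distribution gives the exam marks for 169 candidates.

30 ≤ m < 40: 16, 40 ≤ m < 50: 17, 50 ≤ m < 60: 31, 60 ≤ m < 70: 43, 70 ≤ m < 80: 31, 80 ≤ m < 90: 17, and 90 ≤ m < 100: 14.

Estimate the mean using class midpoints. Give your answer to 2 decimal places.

64.64

Midpoints: 35, 45, 55, 65, 75, 85, 95
Σfm = 16×35 + 17×45 + 31×55 + 43×65 + 31×75 + 17×85 + 14×95 = 10925
n = Σf = 169
Mean = 10925 / 169 = 64.6450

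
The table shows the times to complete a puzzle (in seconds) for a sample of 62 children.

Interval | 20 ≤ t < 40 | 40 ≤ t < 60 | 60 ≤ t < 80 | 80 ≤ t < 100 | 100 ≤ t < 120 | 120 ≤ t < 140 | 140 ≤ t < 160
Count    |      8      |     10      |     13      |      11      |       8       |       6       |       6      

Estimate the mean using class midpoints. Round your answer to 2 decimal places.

Midpoints: 30, 50, 70, 90, 110, 130, 150
Σfm = 8×30 + 10×50 + 13×70 + 11×90 + 8×110 + 6×130 + 6×150 = 5200
n = Σf = 62
Mean = 5200 / 62 = 83.8710

83.87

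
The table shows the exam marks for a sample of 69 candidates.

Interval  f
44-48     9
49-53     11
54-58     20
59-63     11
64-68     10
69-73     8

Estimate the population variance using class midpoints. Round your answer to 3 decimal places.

58.045

Midpoints: 46, 51, 56, 61, 66, 71
n = 69, Σfm = 3994, mean = 57.8841
Σfm² = 235194
Σf(m − x̄)² = Σfm² − (Σfm)²/n = 235194 − 3994²/69 = 4005.0725
Population variance = 4005.0725 / 69 = 58.0445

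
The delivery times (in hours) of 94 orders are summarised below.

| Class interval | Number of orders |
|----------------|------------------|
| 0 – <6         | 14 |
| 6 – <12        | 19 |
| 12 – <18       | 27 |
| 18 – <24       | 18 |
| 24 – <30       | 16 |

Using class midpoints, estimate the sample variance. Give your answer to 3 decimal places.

Midpoints: 3, 9, 15, 21, 27
n = 94, Σfm = 1428, mean = 15.1915
Σfm² = 27342
Σf(m − x̄)² = Σfm² − (Σfm)²/n = 27342 − 1428²/94 = 5648.5532
Sample variance = 5648.5532 / 93 = 60.7371

60.737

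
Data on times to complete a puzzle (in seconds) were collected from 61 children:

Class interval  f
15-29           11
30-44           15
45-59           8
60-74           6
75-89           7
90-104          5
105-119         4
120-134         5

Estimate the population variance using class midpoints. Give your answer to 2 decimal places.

1114.18

Midpoints: 22, 37, 52, 67, 82, 97, 112, 127
n = 61, Σfm = 3757, mean = 61.5902
Σfm² = 299359
Σf(m − x̄)² = Σfm² − (Σfm)²/n = 299359 − 3757²/61 = 67964.7541
Population variance = 67964.7541 / 61 = 1114.1763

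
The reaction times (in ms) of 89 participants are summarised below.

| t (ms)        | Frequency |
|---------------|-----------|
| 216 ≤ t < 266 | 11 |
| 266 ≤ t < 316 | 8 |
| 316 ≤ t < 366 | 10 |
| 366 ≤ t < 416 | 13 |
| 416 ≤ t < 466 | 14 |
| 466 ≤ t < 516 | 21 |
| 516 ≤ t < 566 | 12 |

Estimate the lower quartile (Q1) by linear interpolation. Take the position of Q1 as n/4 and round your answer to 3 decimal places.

332.250

Cumulative frequencies: 11, 19, 29, 42, 56, 77, 89
n = 89; position = n/4 = 22.25.
This falls in the class 316 ≤ t < 366: L = 316, F = 19, f = 10, h = 50.
Lower quartile ≈ 316 + ((22.25 − 19) / 10) × 50 = 332.2500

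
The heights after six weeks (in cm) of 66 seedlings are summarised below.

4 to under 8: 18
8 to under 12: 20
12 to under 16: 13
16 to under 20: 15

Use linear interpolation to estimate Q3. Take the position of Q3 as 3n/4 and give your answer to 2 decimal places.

Cumulative frequencies: 18, 38, 51, 66
n = 66; position = 3n/4 = 49.5.
This falls in the class 12 to under 16: L = 12, F = 38, f = 13, h = 4.
Upper quartile ≈ 12 + ((49.5 − 38) / 13) × 4 = 15.5385

15.54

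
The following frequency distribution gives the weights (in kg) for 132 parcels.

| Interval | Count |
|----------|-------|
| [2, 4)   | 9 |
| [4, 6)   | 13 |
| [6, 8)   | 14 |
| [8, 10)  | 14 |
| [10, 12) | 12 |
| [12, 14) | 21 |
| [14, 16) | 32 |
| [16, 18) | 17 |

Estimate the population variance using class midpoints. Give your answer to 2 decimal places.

Midpoints: 3, 5, 7, 9, 11, 13, 15, 17
n = 132, Σfm = 1490, mean = 11.2879
Σfm² = 19340
Σf(m − x̄)² = Σfm² − (Σfm)²/n = 19340 − 1490²/132 = 2521.0606
Population variance = 2521.0606 / 132 = 19.0989

19.10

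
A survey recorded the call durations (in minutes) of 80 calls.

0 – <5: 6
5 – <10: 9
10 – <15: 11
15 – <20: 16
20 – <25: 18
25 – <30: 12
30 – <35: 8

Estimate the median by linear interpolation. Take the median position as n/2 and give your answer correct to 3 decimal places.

19.375

Cumulative frequencies: 6, 15, 26, 42, 60, 72, 80
n = 80; position = n/2 = 40.
This falls in the class 15 – <20: L = 15, F = 26, f = 16, h = 5.
Median ≈ 15 + ((40 − 26) / 16) × 5 = 19.3750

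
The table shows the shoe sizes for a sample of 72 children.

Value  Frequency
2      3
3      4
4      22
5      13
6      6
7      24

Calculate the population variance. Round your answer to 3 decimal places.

2.276

Values: 2, 3, 4, 5, 6, 7
n = 72, Σfx = 375, mean = 5.2083
Σfx² = 2117
Σf(x − x̄)² = Σfx² − (Σfx)²/n = 2117 − 375²/72 = 163.8750
Population variance = 163.8750 / 72 = 2.2760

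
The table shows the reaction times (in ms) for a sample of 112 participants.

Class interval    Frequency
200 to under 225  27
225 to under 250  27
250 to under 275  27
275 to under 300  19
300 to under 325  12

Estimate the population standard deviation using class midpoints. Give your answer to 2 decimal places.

Midpoints: 212.5, 237.5, 262.5, 287.5, 312.5
n = 112, Σfm = 28450, mean = 254.0179
Σfm² = 7345000
Σf(m − x̄)² = Σfm² − (Σfm)²/n = 7345000 − 28450²/112 = 118191.9643
Population variance = 118191.9643 / 112 = 1055.2854
Standard deviation = √1055.2854 = 32.4852

32.49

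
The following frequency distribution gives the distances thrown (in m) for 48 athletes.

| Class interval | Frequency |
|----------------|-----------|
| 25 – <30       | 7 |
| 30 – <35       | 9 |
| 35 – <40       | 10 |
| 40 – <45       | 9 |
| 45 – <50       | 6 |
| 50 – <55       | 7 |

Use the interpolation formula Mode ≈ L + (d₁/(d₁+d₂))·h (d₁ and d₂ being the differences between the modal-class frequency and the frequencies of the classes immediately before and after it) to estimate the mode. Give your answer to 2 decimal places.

Modal class: 35 – <40 (highest frequency 10).
d₁ = 10 − 9 = 1, d₂ = 10 − 9 = 1
Mode ≈ 35 + (1/(1+1)) × 5 = 35 + 2.5000 = 37.5000

37.50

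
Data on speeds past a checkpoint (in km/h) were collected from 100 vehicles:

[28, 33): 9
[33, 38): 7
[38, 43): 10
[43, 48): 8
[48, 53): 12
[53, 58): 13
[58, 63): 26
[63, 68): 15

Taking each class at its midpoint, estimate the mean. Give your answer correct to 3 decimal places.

51.750

Midpoints: 30.5, 35.5, 40.5, 45.5, 50.5, 55.5, 60.5, 65.5
Σfm = 9×30.5 + 7×35.5 + 10×40.5 + 8×45.5 + 12×50.5 + 13×55.5 + 26×60.5 + 15×65.5 = 5175
n = Σf = 100
Mean = 5175 / 100 = 51.7500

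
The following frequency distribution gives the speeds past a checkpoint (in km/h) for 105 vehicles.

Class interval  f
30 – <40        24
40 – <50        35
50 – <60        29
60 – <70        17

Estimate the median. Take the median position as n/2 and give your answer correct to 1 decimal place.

48.1

Cumulative frequencies: 24, 59, 88, 105
n = 105; position = n/2 = 52.5.
This falls in the class 40 – <50: L = 40, F = 24, f = 35, h = 10.
Median ≈ 40 + ((52.5 − 24) / 35) × 10 = 48.1429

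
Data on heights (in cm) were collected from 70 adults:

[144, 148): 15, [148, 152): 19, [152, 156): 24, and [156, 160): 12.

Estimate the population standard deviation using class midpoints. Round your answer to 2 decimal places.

Midpoints: 146, 150, 154, 158
n = 70, Σfm = 10632, mean = 151.8857
Σfm² = 1615992
Σf(m − x̄)² = Σfm² − (Σfm)²/n = 1615992 − 10632²/70 = 1143.0857
Population variance = 1143.0857 / 70 = 16.3298
Standard deviation = √16.3298 = 4.0410

4.04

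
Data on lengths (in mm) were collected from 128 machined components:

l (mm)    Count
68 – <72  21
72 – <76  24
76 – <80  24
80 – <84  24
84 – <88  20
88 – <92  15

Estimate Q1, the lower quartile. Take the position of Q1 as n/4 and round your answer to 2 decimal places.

Cumulative frequencies: 21, 45, 69, 93, 113, 128
n = 128; position = n/4 = 32.
This falls in the class 72 – <76: L = 72, F = 21, f = 24, h = 4.
Lower quartile ≈ 72 + ((32 − 21) / 24) × 4 = 73.8333

73.83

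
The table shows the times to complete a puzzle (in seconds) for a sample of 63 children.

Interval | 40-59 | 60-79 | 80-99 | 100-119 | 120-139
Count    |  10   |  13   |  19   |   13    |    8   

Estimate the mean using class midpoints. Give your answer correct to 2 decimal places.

88.23

Midpoints: 49.5, 69.5, 89.5, 109.5, 129.5
Σfm = 10×49.5 + 13×69.5 + 19×89.5 + 13×109.5 + 8×129.5 = 5558.5
n = Σf = 63
Mean = 5558.5 / 63 = 88.2302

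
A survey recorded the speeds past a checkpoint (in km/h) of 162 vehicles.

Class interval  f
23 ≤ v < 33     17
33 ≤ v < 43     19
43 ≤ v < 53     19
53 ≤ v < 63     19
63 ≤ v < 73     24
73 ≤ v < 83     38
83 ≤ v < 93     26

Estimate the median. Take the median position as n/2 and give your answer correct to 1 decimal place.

Cumulative frequencies: 17, 36, 55, 74, 98, 136, 162
n = 162; position = n/2 = 81.
This falls in the class 63 ≤ v < 73: L = 63, F = 74, f = 24, h = 10.
Median ≈ 63 + ((81 − 74) / 24) × 10 = 65.9167

65.9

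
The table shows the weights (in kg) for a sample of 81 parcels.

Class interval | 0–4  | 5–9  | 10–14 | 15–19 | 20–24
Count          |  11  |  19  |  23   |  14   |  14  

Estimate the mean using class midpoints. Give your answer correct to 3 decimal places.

Midpoints: 2, 7, 12, 17, 22
Σfm = 11×2 + 19×7 + 23×12 + 14×17 + 14×22 = 977
n = Σf = 81
Mean = 977 / 81 = 12.0617

12.062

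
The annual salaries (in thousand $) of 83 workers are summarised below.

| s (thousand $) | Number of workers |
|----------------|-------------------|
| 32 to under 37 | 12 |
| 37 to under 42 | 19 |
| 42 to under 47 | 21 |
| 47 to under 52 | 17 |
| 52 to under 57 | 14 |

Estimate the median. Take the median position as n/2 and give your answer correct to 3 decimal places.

44.500

Cumulative frequencies: 12, 31, 52, 69, 83
n = 83; position = n/2 = 41.5.
This falls in the class 42 to under 47: L = 42, F = 31, f = 21, h = 5.
Median ≈ 42 + ((41.5 − 31) / 21) × 5 = 44.5000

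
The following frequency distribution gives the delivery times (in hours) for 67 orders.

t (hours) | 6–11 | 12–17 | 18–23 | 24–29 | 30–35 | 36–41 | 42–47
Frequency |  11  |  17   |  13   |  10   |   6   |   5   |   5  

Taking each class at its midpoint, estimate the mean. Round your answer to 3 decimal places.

Midpoints: 8.5, 14.5, 20.5, 26.5, 32.5, 38.5, 44.5
Σfm = 11×8.5 + 17×14.5 + 13×20.5 + 10×26.5 + 6×32.5 + 5×38.5 + 5×44.5 = 1481.5
n = Σf = 67
Mean = 1481.5 / 67 = 22.1119

22.112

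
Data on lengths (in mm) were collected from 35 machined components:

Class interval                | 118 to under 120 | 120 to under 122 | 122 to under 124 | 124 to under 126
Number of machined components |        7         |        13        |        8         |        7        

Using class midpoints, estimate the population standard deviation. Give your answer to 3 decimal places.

2.044

Midpoints: 119, 121, 123, 125
n = 35, Σfm = 4265, mean = 121.8571
Σfm² = 519867
Σf(m − x̄)² = Σfm² − (Σfm)²/n = 519867 − 4265²/35 = 146.2857
Population variance = 146.2857 / 35 = 4.1796
Standard deviation = √4.1796 = 2.0444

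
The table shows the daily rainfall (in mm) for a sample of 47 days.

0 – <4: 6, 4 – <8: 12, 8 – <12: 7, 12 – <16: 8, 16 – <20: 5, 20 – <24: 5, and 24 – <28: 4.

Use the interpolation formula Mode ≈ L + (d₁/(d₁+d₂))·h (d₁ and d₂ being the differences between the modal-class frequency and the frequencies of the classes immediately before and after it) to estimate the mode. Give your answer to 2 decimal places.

Modal class: 4 – <8 (highest frequency 12).
d₁ = 12 − 6 = 6, d₂ = 12 − 7 = 5
Mode ≈ 4 + (6/(6+5)) × 4 = 4 + 2.1818 = 6.1818

6.18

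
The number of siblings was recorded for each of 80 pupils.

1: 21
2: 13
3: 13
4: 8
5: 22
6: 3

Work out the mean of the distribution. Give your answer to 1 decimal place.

3.1

Values: 1, 2, 3, 4, 5, 6
Σfx = 21×1 + 13×2 + 13×3 + 8×4 + 22×5 + 3×6 = 246
n = Σf = 80
Mean = 246 / 80 = 3.0750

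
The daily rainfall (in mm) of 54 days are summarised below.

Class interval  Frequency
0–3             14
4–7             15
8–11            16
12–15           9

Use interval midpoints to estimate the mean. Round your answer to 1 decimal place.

Midpoints: 1.5, 5.5, 9.5, 13.5
Σfm = 14×1.5 + 15×5.5 + 16×9.5 + 9×13.5 = 377
n = Σf = 54
Mean = 377 / 54 = 6.9815

7.0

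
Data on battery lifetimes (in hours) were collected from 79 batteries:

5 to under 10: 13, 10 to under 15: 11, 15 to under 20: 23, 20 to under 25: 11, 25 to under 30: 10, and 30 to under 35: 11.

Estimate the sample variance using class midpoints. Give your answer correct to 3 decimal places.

65.312

Midpoints: 7.5, 12.5, 17.5, 22.5, 27.5, 32.5
n = 79, Σfm = 1517.5, mean = 19.2089
Σfm² = 34243.75
Σf(m − x̄)² = Σfm² − (Σfm)²/n = 34243.75 − 1517.5²/79 = 5094.3038
Sample variance = 5094.3038 / 78 = 65.3116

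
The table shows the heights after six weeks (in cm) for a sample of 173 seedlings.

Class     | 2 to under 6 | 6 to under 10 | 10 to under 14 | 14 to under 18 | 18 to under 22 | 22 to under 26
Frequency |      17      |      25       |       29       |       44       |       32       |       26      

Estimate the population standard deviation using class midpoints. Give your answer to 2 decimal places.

Midpoints: 4, 8, 12, 16, 20, 24
n = 173, Σfm = 2584, mean = 14.9364
Σfm² = 45088
Σf(m − x̄)² = Σfm² − (Σfm)²/n = 45088 − 2584²/173 = 6492.3006
Population variance = 6492.3006 / 173 = 37.5277
Standard deviation = √37.5277 = 6.1260

6.13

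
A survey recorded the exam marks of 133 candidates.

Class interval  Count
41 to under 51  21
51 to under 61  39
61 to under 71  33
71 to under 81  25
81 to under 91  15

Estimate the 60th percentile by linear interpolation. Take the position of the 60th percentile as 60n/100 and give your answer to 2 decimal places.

67.00

Cumulative frequencies: 21, 60, 93, 118, 133
n = 133; position = 60n/100 = 79.8.
This falls in the class 61 to under 71: L = 61, F = 60, f = 33, h = 10.
60th percentile ≈ 61 + ((79.8 − 60) / 33) × 10 = 67.0000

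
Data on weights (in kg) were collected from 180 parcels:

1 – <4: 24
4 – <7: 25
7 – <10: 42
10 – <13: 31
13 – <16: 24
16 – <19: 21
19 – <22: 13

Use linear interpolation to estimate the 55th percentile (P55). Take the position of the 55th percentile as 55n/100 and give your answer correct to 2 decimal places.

Cumulative frequencies: 24, 49, 91, 122, 146, 167, 180
n = 180; position = 55n/100 = 99.
This falls in the class 10 – <13: L = 10, F = 91, f = 31, h = 3.
55th percentile ≈ 10 + ((99 − 91) / 31) × 3 = 10.7742

10.77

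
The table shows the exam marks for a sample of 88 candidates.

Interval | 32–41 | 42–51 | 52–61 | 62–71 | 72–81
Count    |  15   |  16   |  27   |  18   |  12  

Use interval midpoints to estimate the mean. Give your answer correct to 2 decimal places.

Midpoints: 36.5, 46.5, 56.5, 66.5, 76.5
Σfm = 15×36.5 + 16×46.5 + 27×56.5 + 18×66.5 + 12×76.5 = 4932
n = Σf = 88
Mean = 4932 / 88 = 56.0455

56.05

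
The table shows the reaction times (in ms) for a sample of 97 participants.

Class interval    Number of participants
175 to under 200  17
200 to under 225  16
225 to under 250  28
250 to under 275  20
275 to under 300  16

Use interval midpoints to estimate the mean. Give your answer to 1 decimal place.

238.0

Midpoints: 187.5, 212.5, 237.5, 262.5, 287.5
Σfm = 17×187.5 + 16×212.5 + 28×237.5 + 20×262.5 + 16×287.5 = 23087.5
n = Σf = 97
Mean = 23087.5 / 97 = 238.0155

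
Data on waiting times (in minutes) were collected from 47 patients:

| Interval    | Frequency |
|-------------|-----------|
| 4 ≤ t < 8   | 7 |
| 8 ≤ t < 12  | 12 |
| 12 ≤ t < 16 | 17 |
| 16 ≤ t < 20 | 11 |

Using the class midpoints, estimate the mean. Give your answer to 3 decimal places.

Midpoints: 6, 10, 14, 18
Σfm = 7×6 + 12×10 + 17×14 + 11×18 = 598
n = Σf = 47
Mean = 598 / 47 = 12.7234

12.723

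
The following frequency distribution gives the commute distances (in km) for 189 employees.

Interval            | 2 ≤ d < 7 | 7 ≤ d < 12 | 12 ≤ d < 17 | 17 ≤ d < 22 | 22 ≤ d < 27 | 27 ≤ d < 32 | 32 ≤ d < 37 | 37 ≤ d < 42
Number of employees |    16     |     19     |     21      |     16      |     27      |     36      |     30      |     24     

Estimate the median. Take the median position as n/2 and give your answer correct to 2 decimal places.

Cumulative frequencies: 16, 35, 56, 72, 99, 135, 165, 189
n = 189; position = n/2 = 94.5.
This falls in the class 22 ≤ d < 27: L = 22, F = 72, f = 27, h = 5.
Median ≈ 22 + ((94.5 − 72) / 27) × 5 = 26.1667

26.17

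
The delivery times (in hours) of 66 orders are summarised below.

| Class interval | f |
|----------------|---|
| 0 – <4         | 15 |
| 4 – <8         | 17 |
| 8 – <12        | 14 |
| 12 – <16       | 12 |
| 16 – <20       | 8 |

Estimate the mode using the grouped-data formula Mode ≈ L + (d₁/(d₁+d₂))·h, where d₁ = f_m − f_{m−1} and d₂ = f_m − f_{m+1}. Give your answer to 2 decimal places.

5.60

Modal class: 4 – <8 (highest frequency 17).
d₁ = 17 − 15 = 2, d₂ = 17 − 14 = 3
Mode ≈ 4 + (2/(2+3)) × 4 = 4 + 1.6000 = 5.6000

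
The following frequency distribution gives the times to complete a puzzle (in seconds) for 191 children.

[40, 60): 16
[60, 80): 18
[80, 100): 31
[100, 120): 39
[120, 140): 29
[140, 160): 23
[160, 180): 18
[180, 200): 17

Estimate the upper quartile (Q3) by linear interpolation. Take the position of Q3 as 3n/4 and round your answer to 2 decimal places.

Cumulative frequencies: 16, 34, 65, 104, 133, 156, 174, 191
n = 191; position = 3n/4 = 143.25.
This falls in the class [140, 160): L = 140, F = 133, f = 23, h = 20.
Upper quartile ≈ 140 + ((143.25 − 133) / 23) × 20 = 148.9130

148.91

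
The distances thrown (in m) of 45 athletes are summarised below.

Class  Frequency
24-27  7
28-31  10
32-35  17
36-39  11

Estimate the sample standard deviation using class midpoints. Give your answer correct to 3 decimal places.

4.056

Midpoints: 25.5, 29.5, 33.5, 37.5
n = 45, Σfm = 1455.5, mean = 32.3444
Σfm² = 47801.25
Σf(m − x̄)² = Σfm² − (Σfm)²/n = 47801.25 − 1455.5²/45 = 723.9111
Sample variance = 723.9111 / 44 = 16.4525
Standard deviation = √16.4525 = 4.0562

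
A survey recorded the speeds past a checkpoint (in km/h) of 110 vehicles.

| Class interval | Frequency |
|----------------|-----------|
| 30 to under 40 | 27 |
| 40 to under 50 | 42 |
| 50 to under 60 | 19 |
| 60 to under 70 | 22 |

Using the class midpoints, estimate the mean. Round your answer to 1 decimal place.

48.3

Midpoints: 35, 45, 55, 65
Σfm = 27×35 + 42×45 + 19×55 + 22×65 = 5310
n = Σf = 110
Mean = 5310 / 110 = 48.2727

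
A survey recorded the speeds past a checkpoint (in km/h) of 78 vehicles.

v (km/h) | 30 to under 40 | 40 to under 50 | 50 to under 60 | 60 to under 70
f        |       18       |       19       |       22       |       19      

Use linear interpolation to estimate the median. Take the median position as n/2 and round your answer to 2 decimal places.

Cumulative frequencies: 18, 37, 59, 78
n = 78; position = n/2 = 39.
This falls in the class 50 to under 60: L = 50, F = 37, f = 22, h = 10.
Median ≈ 50 + ((39 − 37) / 22) × 10 = 50.9091

50.91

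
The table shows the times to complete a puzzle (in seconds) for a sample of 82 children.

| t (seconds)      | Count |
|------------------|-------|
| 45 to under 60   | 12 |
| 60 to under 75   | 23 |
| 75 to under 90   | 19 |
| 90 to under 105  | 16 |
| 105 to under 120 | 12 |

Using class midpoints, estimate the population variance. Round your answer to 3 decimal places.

Midpoints: 52.5, 67.5, 82.5, 97.5, 112.5
n = 82, Σfm = 6660, mean = 81.2195
Σfm² = 571162.5
Σf(m − x̄)² = Σfm² − (Σfm)²/n = 571162.5 − 6660²/82 = 30240.5488
Population variance = 30240.5488 / 82 = 368.7872

368.787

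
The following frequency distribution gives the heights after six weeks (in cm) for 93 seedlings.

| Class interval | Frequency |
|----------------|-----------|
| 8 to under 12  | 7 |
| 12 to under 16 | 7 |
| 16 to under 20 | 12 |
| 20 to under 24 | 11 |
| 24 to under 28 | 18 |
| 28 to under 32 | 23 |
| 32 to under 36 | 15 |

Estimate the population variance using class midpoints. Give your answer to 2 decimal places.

Midpoints: 10, 14, 18, 22, 26, 30, 34
n = 93, Σfm = 2294, mean = 24.6667
Σfm² = 61492
Σf(m − x̄)² = Σfm² − (Σfm)²/n = 61492 − 2294²/93 = 4906.6667
Population variance = 4906.6667 / 93 = 52.7599

52.76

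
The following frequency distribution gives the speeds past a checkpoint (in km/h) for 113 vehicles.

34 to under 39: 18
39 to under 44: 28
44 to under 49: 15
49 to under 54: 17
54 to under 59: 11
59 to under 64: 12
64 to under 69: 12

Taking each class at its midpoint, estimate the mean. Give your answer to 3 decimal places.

Midpoints: 36.5, 41.5, 46.5, 51.5, 56.5, 61.5, 66.5
Σfm = 18×36.5 + 28×41.5 + 15×46.5 + 17×51.5 + 11×56.5 + 12×61.5 + 12×66.5 = 5549.5
n = Σf = 113
Mean = 5549.5 / 113 = 49.1106

49.111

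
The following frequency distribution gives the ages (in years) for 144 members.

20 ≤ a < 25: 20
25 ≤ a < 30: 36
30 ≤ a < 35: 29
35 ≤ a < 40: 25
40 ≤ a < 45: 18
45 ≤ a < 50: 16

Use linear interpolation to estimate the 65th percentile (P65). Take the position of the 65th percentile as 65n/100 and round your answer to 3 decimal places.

Cumulative frequencies: 20, 56, 85, 110, 128, 144
n = 144; position = 65n/100 = 93.6.
This falls in the class 35 ≤ a < 40: L = 35, F = 85, f = 25, h = 5.
65th percentile ≈ 35 + ((93.6 − 85) / 25) × 5 = 36.7200

36.720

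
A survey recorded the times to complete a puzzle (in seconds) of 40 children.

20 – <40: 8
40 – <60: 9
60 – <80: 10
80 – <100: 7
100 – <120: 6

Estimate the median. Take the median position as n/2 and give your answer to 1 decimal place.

Cumulative frequencies: 8, 17, 27, 34, 40
n = 40; position = n/2 = 20.
This falls in the class 60 – <80: L = 60, F = 17, f = 10, h = 20.
Median ≈ 60 + ((20 − 17) / 10) × 20 = 66.0000

66.0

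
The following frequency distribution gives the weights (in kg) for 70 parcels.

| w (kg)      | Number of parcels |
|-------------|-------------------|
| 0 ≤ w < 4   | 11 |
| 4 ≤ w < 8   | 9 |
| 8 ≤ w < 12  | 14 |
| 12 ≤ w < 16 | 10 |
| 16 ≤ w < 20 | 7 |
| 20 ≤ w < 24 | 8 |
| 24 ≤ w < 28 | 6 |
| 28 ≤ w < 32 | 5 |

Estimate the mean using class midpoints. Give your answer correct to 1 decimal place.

Midpoints: 2, 6, 10, 14, 18, 22, 26, 30
Σfm = 11×2 + 9×6 + 14×10 + 10×14 + 7×18 + 8×22 + 6×26 + 5×30 = 964
n = Σf = 70
Mean = 964 / 70 = 13.7714

13.8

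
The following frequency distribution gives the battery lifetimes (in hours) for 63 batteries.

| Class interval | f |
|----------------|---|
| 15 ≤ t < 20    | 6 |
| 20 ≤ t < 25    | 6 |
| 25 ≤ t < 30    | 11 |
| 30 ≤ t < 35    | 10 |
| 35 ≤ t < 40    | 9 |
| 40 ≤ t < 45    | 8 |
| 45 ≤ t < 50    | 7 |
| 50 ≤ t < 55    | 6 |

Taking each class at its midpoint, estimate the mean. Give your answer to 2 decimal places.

Midpoints: 17.5, 22.5, 27.5, 32.5, 37.5, 42.5, 47.5, 52.5
Σfm = 6×17.5 + 6×22.5 + 11×27.5 + 10×32.5 + 9×37.5 + 8×42.5 + 7×47.5 + 6×52.5 = 2192.5
n = Σf = 63
Mean = 2192.5 / 63 = 34.8016

34.80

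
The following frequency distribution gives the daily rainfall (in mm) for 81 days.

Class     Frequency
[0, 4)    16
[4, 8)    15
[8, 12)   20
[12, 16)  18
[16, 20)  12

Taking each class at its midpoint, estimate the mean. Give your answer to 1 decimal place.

9.8

Midpoints: 2, 6, 10, 14, 18
Σfm = 16×2 + 15×6 + 20×10 + 18×14 + 12×18 = 790
n = Σf = 81
Mean = 790 / 81 = 9.7531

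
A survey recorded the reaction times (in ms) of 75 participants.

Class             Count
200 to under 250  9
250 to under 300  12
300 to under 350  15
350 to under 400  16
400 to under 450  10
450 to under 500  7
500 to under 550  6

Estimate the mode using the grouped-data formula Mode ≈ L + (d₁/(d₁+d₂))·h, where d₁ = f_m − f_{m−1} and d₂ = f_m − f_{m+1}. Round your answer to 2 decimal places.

Modal class: 350 to under 400 (highest frequency 16).
d₁ = 16 − 15 = 1, d₂ = 16 − 10 = 6
Mode ≈ 350 + (1/(1+6)) × 50 = 350 + 7.1429 = 357.1429

357.14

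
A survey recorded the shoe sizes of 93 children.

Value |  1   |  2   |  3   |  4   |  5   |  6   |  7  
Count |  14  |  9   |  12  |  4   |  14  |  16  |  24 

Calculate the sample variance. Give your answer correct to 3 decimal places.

Values: 1, 2, 3, 4, 5, 6, 7
n = 93, Σfx = 418, mean = 4.4946
Σfx² = 2324
Σf(x − x̄)² = Σfx² − (Σfx)²/n = 2324 − 418²/93 = 445.2473
Sample variance = 445.2473 / 92 = 4.8396

4.840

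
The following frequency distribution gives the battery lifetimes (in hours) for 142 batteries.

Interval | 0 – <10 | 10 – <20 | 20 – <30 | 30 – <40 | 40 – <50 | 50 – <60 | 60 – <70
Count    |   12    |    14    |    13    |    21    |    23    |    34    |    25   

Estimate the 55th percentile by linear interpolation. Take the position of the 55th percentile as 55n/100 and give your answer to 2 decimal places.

47.87

Cumulative frequencies: 12, 26, 39, 60, 83, 117, 142
n = 142; position = 55n/100 = 78.1.
This falls in the class 40 – <50: L = 40, F = 60, f = 23, h = 10.
55th percentile ≈ 40 + ((78.1 − 60) / 23) × 10 = 47.8696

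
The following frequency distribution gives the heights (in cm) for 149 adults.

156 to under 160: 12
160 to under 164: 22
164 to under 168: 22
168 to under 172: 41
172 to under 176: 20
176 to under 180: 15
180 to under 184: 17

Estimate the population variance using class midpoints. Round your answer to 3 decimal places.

Midpoints: 158, 162, 166, 170, 174, 178, 182
n = 149, Σfm = 25326, mean = 169.9732
Σfm² = 4311956
Σf(m − x̄)² = Σfm² − (Σfm)²/n = 4311956 − 25326²/149 = 7215.8926
Population variance = 7215.8926 / 149 = 48.4288

48.429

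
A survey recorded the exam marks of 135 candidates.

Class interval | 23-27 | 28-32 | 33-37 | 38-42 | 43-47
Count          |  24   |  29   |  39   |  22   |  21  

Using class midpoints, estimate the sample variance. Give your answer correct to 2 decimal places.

42.86

Midpoints: 25, 30, 35, 40, 45
n = 135, Σfm = 4660, mean = 34.5185
Σfm² = 166600
Σf(m − x̄)² = Σfm² − (Σfm)²/n = 166600 − 4660²/135 = 5743.7037
Sample variance = 5743.7037 / 134 = 42.8635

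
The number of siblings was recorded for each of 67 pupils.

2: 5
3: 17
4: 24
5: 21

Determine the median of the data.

4

Cumulative frequencies: 5, 22, 46, 67
n = 67, so the median is the value in position (n+1)/2 = 34.
Position 34 falls at value 4.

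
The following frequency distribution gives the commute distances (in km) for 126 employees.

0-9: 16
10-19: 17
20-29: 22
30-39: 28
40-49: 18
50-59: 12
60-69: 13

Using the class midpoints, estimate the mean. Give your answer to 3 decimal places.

Midpoints: 4.5, 14.5, 24.5, 34.5, 44.5, 54.5, 64.5
Σfm = 16×4.5 + 17×14.5 + 22×24.5 + 28×34.5 + 18×44.5 + 12×54.5 + 13×64.5 = 4117
n = Σf = 126
Mean = 4117 / 126 = 32.6746

32.675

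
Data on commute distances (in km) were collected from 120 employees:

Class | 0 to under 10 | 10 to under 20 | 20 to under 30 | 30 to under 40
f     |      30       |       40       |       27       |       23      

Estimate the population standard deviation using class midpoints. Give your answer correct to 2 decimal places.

10.55

Midpoints: 5, 15, 25, 35
n = 120, Σfm = 2230, mean = 18.5833
Σfm² = 54800
Σf(m − x̄)² = Σfm² − (Σfm)²/n = 54800 − 2230²/120 = 13359.1667
Population variance = 13359.1667 / 120 = 111.3264
Standard deviation = √111.3264 = 10.5511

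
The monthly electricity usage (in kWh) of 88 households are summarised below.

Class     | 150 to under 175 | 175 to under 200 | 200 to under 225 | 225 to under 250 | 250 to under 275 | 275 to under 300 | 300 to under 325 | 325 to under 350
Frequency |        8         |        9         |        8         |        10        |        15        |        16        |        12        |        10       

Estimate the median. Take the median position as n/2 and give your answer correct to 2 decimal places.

265.00

Cumulative frequencies: 8, 17, 25, 35, 50, 66, 78, 88
n = 88; position = n/2 = 44.
This falls in the class 250 to under 275: L = 250, F = 35, f = 15, h = 25.
Median ≈ 250 + ((44 − 35) / 15) × 25 = 265.0000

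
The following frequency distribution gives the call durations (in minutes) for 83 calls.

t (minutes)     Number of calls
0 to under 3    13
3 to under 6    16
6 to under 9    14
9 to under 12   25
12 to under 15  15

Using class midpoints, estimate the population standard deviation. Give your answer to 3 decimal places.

4.046

Midpoints: 1.5, 4.5, 7.5, 10.5, 13.5
n = 83, Σfm = 661.5, mean = 7.9699
Σfm² = 6630.75
Σf(m − x̄)² = Σfm² − (Σfm)²/n = 6630.75 − 661.5²/83 = 1358.6747
Population variance = 1358.6747 / 83 = 16.3696
Standard deviation = √16.3696 = 4.0459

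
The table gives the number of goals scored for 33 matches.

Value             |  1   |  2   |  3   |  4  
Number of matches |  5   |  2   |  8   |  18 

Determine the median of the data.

Cumulative frequencies: 5, 7, 15, 33
n = 33, so the median is the value in position (n+1)/2 = 17.
Position 17 falls at value 4.

4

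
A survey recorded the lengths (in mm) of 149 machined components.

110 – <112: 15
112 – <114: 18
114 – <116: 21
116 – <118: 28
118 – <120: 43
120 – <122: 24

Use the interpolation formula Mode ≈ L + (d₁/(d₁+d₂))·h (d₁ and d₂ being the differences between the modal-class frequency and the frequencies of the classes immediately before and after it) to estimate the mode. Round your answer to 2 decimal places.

118.88

Modal class: 118 – <120 (highest frequency 43).
d₁ = 43 − 28 = 15, d₂ = 43 − 24 = 19
Mode ≈ 118 + (15/(15+19)) × 2 = 118 + 0.8824 = 118.8824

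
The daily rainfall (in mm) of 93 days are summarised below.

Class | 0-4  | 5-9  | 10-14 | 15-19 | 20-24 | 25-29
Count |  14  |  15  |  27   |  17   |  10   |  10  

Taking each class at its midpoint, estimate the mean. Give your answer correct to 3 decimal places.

13.290

Midpoints: 2, 7, 12, 17, 22, 27
Σfm = 14×2 + 15×7 + 27×12 + 17×17 + 10×22 + 10×27 = 1236
n = Σf = 93
Mean = 1236 / 93 = 13.2903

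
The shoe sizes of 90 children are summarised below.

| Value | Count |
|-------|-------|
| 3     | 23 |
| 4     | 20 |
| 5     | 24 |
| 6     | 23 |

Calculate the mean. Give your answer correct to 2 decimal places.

Values: 3, 4, 5, 6
Σfx = 23×3 + 20×4 + 24×5 + 23×6 = 407
n = Σf = 90
Mean = 407 / 90 = 4.5222

4.52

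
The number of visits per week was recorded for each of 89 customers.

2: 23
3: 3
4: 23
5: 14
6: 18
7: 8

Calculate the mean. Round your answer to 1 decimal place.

4.3

Values: 2, 3, 4, 5, 6, 7
Σfx = 23×2 + 3×3 + 23×4 + 14×5 + 18×6 + 8×7 = 381
n = Σf = 89
Mean = 381 / 89 = 4.2809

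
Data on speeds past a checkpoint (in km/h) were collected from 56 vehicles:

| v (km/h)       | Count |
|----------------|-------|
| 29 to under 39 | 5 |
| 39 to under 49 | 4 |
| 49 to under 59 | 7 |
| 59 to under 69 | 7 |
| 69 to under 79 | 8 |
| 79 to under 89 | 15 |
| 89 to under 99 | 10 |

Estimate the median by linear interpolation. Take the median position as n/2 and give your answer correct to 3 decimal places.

Cumulative frequencies: 5, 9, 16, 23, 31, 46, 56
n = 56; position = n/2 = 28.
This falls in the class 69 to under 79: L = 69, F = 23, f = 8, h = 10.
Median ≈ 69 + ((28 − 23) / 8) × 10 = 75.2500

75.250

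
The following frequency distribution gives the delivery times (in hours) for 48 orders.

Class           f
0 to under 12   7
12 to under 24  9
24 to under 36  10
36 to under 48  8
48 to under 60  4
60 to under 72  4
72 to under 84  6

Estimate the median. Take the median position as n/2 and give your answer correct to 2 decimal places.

Cumulative frequencies: 7, 16, 26, 34, 38, 42, 48
n = 48; position = n/2 = 24.
This falls in the class 24 to under 36: L = 24, F = 16, f = 10, h = 12.
Median ≈ 24 + ((24 − 16) / 10) × 12 = 33.6000

33.60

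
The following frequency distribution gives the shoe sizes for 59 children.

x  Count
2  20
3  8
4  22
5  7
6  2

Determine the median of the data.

4

Cumulative frequencies: 20, 28, 50, 57, 59
n = 59, so the median is the value in position (n+1)/2 = 30.
Position 30 falls at value 4.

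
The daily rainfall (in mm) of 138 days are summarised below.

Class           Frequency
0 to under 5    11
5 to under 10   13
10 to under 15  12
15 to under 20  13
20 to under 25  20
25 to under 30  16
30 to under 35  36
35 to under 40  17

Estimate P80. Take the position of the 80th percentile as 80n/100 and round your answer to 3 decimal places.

Cumulative frequencies: 11, 24, 36, 49, 69, 85, 121, 138
n = 138; position = 80n/100 = 110.4.
This falls in the class 30 to under 35: L = 30, F = 85, f = 36, h = 5.
80th percentile ≈ 30 + ((110.4 − 85) / 36) × 5 = 33.5278

33.528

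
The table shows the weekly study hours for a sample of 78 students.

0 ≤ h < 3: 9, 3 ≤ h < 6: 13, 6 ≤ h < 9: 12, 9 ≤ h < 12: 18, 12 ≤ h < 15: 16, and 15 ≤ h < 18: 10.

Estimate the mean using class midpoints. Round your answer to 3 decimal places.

Midpoints: 1.5, 4.5, 7.5, 10.5, 13.5, 16.5
Σfm = 9×1.5 + 13×4.5 + 12×7.5 + 18×10.5 + 16×13.5 + 10×16.5 = 732
n = Σf = 78
Mean = 732 / 78 = 9.3846

9.385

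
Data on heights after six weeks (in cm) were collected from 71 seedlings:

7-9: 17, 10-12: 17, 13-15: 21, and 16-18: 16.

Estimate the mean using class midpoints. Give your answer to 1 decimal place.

12.5

Midpoints: 8, 11, 14, 17
Σfm = 17×8 + 17×11 + 21×14 + 16×17 = 889
n = Σf = 71
Mean = 889 / 71 = 12.5211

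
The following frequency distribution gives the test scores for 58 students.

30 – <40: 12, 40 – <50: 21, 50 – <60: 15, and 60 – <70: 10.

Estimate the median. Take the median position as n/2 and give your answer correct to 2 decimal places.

Cumulative frequencies: 12, 33, 48, 58
n = 58; position = n/2 = 29.
This falls in the class 40 – <50: L = 40, F = 12, f = 21, h = 10.
Median ≈ 40 + ((29 − 12) / 21) × 10 = 48.0952

48.10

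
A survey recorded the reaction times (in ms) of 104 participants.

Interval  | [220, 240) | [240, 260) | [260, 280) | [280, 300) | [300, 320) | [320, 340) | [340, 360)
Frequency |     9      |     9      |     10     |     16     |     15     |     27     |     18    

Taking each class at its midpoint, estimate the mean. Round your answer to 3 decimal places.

Midpoints: 230, 250, 270, 290, 310, 330, 350
Σfm = 9×230 + 9×250 + 10×270 + 16×290 + 15×310 + 27×330 + 18×350 = 31520
n = Σf = 104
Mean = 31520 / 104 = 303.0769

303.077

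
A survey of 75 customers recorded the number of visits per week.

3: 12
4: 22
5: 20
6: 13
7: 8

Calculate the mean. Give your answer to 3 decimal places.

4.773

Values: 3, 4, 5, 6, 7
Σfx = 12×3 + 22×4 + 20×5 + 13×6 + 8×7 = 358
n = Σf = 75
Mean = 358 / 75 = 4.7733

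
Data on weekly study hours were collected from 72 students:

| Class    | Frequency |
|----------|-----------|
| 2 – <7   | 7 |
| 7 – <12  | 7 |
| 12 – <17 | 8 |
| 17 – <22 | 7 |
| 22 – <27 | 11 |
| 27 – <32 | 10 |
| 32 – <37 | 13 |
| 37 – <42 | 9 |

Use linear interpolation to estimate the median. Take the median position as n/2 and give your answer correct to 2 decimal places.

25.18

Cumulative frequencies: 7, 14, 22, 29, 40, 50, 63, 72
n = 72; position = n/2 = 36.
This falls in the class 22 – <27: L = 22, F = 29, f = 11, h = 5.
Median ≈ 22 + ((36 − 29) / 11) × 5 = 25.1818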